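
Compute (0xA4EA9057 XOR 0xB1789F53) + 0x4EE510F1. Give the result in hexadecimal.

0x64771FF5

First 0xA4EA9057 XOR 0xB1789F53 = 0x15920F04.
Add column by column in base 16, right to left:
  4+1 = 5
  0+F = F
  F+0 = F
  0+1 = 1
  2+5 = 7
  9+E = 7 carry 1
  5+E+1 = 4 carry 1
  1+4+1 = 6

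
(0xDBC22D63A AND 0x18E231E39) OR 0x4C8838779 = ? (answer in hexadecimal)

0x5CCA39779

0xDBC22D63A AND 0x18E231E39 = 0x18C221638.
Then OR with 0x4C8838779.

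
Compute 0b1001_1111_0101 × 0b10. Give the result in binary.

Multiply each base-2 digit by 2, carrying:
  1×2 = 2 → write 0 carry 1
  0×2+1 = 1 → write 1
  1×2 = 2 → write 0 carry 1
  0×2+1 = 1 → write 1
  1×2 = 2 → write 0 carry 1
  1×2+1 = 3 → write 1 carry 1
  1×2+1 = 3 → write 1 carry 1
  1×2+1 = 3 → write 1 carry 1
  1×2+1 = 3 → write 1 carry 1
  0×2+1 = 1 → write 1
  0×2 = 0 → write 0
  1×2 = 2 → write 0 carry 1
  remaining carry: 1

0b1001111101010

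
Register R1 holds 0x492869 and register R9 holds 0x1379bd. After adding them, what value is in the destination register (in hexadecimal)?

0x5ca226

Add column by column in base 16, right to left:
  9+d = 6 carry 1
  6+b+1 = 2 carry 1
  8+9+1 = 2 carry 1
  2+7+1 = a
  9+3 = c
  4+1 = 5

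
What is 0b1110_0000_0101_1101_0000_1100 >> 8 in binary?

0b1110000001011101

Right shift by 8: drop the 8 least-significant bits.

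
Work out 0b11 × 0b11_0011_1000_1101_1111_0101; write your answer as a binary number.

0b100110101010100111011111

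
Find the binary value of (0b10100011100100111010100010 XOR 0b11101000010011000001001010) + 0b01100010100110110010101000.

0b10101110011110101110010000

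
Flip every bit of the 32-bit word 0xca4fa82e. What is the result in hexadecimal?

0x35b057d1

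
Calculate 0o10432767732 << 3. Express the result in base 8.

0o104327677320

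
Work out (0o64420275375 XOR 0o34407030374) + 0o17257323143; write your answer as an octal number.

0o67306570144

First 0o64420275375 XOR 0o34407030374 = 0o50027245001.
Add column by column in base 8, right to left:
  1+3 = 4
  0+4 = 4
  0+1 = 1
  5+3 = 0 carry 1
  4+2+1 = 7
  2+3 = 5
  7+7 = 6 carry 1
  2+5+1 = 0 carry 1
  0+2+1 = 3
  0+7 = 7
  5+1 = 6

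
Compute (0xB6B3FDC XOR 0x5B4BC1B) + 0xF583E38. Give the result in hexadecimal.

0x1E37C1FF

First 0xB6B3FDC XOR 0x5B4BC1B = 0xEDF83C7.
Add column by column in base 16, right to left:
  7+8 = F
  C+3 = F
  3+E = 1 carry 1
  8+3+1 = C
  F+8 = 7 carry 1
  D+5+1 = 3 carry 1
  E+F+1 = E carry 1
  final carry 1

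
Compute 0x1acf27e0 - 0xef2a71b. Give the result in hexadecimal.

Subtract column by column in base 16:
  0-b → 5 (borrow)
  e-1-1 → c
  7-7 → 0
  2-a → 8 (borrow)
  f-2-1 → c
  c-f → d (borrow)
  a-e-1 → b (borrow)
  1-0-1 → 0

0xbdc80c5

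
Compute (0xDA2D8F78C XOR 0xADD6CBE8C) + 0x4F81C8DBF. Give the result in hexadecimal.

0xC77D0D6BF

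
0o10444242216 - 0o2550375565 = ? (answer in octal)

Subtract column by column in base 8:
  6-5 → 1
  1-6 → 3 (borrow)
  2-5-1 → 4 (borrow)
  2-5-1 → 4 (borrow)
  4-7-1 → 4 (borrow)
  2-3-1 → 6 (borrow)
  4-0-1 → 3
  4-5 → 7 (borrow)
  4-5-1 → 6 (borrow)
  0-2-1 → 5 (borrow)
  1-0-1 → 0

0o5673644431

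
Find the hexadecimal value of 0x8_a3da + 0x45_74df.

0x4e18b9

Add column by column in base 16, right to left:
  a+f = 9 carry 1
  d+d+1 = b carry 1
  3+4+1 = 8
  a+7 = 1 carry 1
  8+5+1 = e
  0+4 = 4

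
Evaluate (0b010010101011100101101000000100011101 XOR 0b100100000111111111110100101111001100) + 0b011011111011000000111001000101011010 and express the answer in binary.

0b1010010100111011011010101110000101011

First 0b010010101011100101101000000100011101 XOR 0b100100000111111111110100101111001100 = 0b110110101100011010011100101011010001.
Add column by column in base 2, right to left:
  1+0 = 1
  0+1 = 1
  0+0 = 0
  0+1 = 1
  1+1 = 0 carry 1
  0+0+1 = 1
  1+1 = 0 carry 1
  1+0+1 = 0 carry 1
  0+1+1 = 0 carry 1
  1+0+1 = 0 carry 1
  0+0+1 = 1
  1+0 = 1
  0+1 = 1
  0+0 = 0
  1+0 = 1
  1+1 = 0 carry 1
  1+1+1 = 1 carry 1
  0+1+1 = 0 carry 1
  0+0+1 = 1
  1+0 = 1
  0+0 = 0
  1+0 = 1
  1+0 = 1
  0+0 = 0
  0+1 = 1
  0+1 = 1
  1+0 = 1
  1+1 = 0 carry 1
  0+1+1 = 0 carry 1
  1+1+1 = 1 carry 1
  0+1+1 = 0 carry 1
  1+1+1 = 1 carry 1
  1+0+1 = 0 carry 1
  0+1+1 = 0 carry 1
  1+1+1 = 1 carry 1
  1+0+1 = 0 carry 1
  final carry 1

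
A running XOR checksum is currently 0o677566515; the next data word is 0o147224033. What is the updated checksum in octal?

0o730742526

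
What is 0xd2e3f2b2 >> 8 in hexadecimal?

0xd2e3f2

Shifting right by 8 bits = 2 hex digits: drop the last 2.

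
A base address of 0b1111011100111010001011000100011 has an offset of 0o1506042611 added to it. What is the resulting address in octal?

0o21055255654

0b1111011100111010001011000100011 = 0o17347213043 in octal.
Add column by column in base 8, right to left:
  3+1 = 4
  4+1 = 5
  0+6 = 6
  3+2 = 5
  1+4 = 5
  2+0 = 2
  7+6 = 5 carry 1
  4+0+1 = 5
  3+5 = 0 carry 1
  7+1+1 = 1 carry 1
  1+0+1 = 2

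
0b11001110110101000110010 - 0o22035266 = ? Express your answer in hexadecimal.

0x1f2f7c

0b11001110110101000110010 = 0x676a32 in hexadecimal.
0o22035266 = 0x483ab6 in hexadecimal.
Subtract column by column in base 16:
  2-6 → c (borrow)
  3-b-1 → 7 (borrow)
  a-a-1 → f (borrow)
  6-3-1 → 2
  7-8 → f (borrow)
  6-4-1 → 1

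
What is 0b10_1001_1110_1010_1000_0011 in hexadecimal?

Group the bits into nibbles: 0010 1001 1110 1010 1000 0011 → 29ea83.

0x29ea83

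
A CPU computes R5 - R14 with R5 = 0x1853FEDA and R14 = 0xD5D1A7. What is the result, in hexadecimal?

0x177E2D33

Subtract column by column in base 16:
  A-7 → 3
  D-A → 3
  E-1 → D
  F-D → 2
  3-5 → E (borrow)
  5-D-1 → 7 (borrow)
  8-0-1 → 7
  1-0 → 1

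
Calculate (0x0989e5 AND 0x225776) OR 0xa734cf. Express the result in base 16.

0x0989e5 AND 0x225776 = 0x000164.
Then OR with 0xa734cf.

0xa735ef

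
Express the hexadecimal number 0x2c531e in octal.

0o13051436

Expand each hex digit to 4 bits: 2=0010 c=1100 5=0101 3=0011 1=0001 e=1110.
Group the bits in threes: 001 011 000 101 001 100 011 110 → 13051436.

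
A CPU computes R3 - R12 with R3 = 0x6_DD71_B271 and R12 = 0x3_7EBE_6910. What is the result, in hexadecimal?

Subtract column by column in base 16:
  1-0 → 1
  7-1 → 6
  2-9 → 9 (borrow)
  B-6-1 → 4
  1-E → 3 (borrow)
  7-B-1 → B (borrow)
  D-E-1 → E (borrow)
  D-7-1 → 5
  6-3 → 3

0x35EB34961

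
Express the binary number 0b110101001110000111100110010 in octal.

0o651607462

Group the bits in threes: 110 101 001 110 000 111 100 110 010 → 651607462.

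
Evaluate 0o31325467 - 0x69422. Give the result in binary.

0o31325467 = 0b11001011010101100110111 in binary.
0x69422 = 0b1101001010000100010 in binary.
Subtract column by column in base 2:
  1-0 → 1
  1-1 → 0
  1-0 → 1
  0-0 → 0
  1-0 → 1
  1-1 → 0
  0-0 → 0
  0-0 → 0
  1-0 → 1
  1-0 → 1
  0-1 → 1 (borrow)
  1-0-1 → 0
  0-1 → 1 (borrow)
  1-0-1 → 0
  0-0 → 0
  1-1 → 0
  1-0 → 1
  0-1 → 1 (borrow)
  1-1-1 → 1 (borrow)
  0-0-1 → 1 (borrow)
  0-0-1 → 1 (borrow)
  1-0-1 → 0
  1-0 → 1

0b10111110001011100010101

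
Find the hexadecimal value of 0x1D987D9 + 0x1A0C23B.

0x37A4A14

Add column by column in base 16, right to left:
  9+B = 4 carry 1
  D+3+1 = 1 carry 1
  7+2+1 = A
  8+C = 4 carry 1
  9+0+1 = A
  D+A = 7 carry 1
  1+1+1 = 3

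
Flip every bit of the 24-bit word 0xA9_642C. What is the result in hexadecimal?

0x569BD3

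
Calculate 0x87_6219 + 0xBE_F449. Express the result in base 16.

0x1465662

Add column by column in base 16, right to left:
  9+9 = 2 carry 1
  1+4+1 = 6
  2+4 = 6
  6+F = 5 carry 1
  7+E+1 = 6 carry 1
  8+B+1 = 4 carry 1
  final carry 1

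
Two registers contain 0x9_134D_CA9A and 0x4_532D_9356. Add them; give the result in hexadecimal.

Add column by column in base 16, right to left:
  A+6 = 0 carry 1
  9+5+1 = F
  A+3 = D
  C+9 = 5 carry 1
  D+D+1 = B carry 1
  4+2+1 = 7
  3+3 = 6
  1+5 = 6
  9+4 = D

0xD667B5DF0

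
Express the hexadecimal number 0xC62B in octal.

Expand each hex digit to 4 bits: C=1100 6=0110 2=0010 B=1011.
Group the bits in threes: 001 100 011 000 101 011 → 143053.

0o143053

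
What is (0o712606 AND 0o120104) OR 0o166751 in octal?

0o712606 AND 0o120104 = 0o100004.
Then OR with 0o166751.

0o166755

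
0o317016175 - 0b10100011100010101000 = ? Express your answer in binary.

0b11001100011110001111010101

0o317016175 = 0b11001111000001110001111101 in binary.
Subtract column by column in base 2:
  1-0 → 1
  0-0 → 0
  1-0 → 1
  1-1 → 0
  1-0 → 1
  1-1 → 0
  1-0 → 1
  0-1 → 1 (borrow)
  0-0-1 → 1 (borrow)
  0-0-1 → 1 (borrow)
  1-0-1 → 0
  1-1 → 0
  1-1 → 0
  0-1 → 1 (borrow)
  0-0-1 → 1 (borrow)
  0-0-1 → 1 (borrow)
  0-0-1 → 1 (borrow)
  0-1-1 → 0 (borrow)
  1-0-1 → 0
  1-1 → 0
  1-0 → 1
  1-0 → 1
  0-0 → 0
  0-0 → 0
  1-0 → 1
  1-0 → 1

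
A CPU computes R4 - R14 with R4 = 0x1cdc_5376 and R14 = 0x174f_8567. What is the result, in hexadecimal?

Subtract column by column in base 16:
  6-7 → f (borrow)
  7-6-1 → 0
  3-5 → e (borrow)
  5-8-1 → c (borrow)
  c-f-1 → c (borrow)
  d-4-1 → 8
  c-7 → 5
  1-1 → 0

0x58cce0f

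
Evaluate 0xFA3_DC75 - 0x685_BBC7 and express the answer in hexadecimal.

0x91E20AE

Subtract column by column in base 16:
  5-7 → E (borrow)
  7-C-1 → A (borrow)
  C-B-1 → 0
  D-B → 2
  3-5 → E (borrow)
  A-8-1 → 1
  F-6 → 9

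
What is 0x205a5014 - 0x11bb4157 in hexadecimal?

0xe9f0ebd

Subtract column by column in base 16:
  4-7 → d (borrow)
  1-5-1 → b (borrow)
  0-1-1 → e (borrow)
  5-4-1 → 0
  a-b → f (borrow)
  5-b-1 → 9 (borrow)
  0-1-1 → e (borrow)
  2-1-1 → 0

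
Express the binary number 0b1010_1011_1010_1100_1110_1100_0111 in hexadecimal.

0xABACEC7

Group the bits into nibbles: 1010 1011 1010 1100 1110 1100 0111 → ABACEC7.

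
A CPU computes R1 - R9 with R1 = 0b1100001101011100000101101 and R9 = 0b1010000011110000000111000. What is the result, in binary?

0b10001001101011111110101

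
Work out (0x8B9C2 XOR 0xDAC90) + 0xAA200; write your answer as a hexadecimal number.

0xFB752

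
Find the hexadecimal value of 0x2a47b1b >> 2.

0xa91ec6

2 bits is not a whole number of base-16 digits; in binary: 10101001000111101100011011 >> 2 = 101010010001111011000110.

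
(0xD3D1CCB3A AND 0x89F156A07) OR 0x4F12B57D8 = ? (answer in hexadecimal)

0xCFD3F5FDA

0xD3D1CCB3A AND 0x89F156A07 = 0x81D144A02.
Then OR with 0x4F12B57D8.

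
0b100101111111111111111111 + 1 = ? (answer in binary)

0b100110000000000000000000

The trailing 19 digits are 1 (max in base 2), so adding 1 cascades: they roll to 0 and the next digit up increments.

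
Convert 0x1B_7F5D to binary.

0b110110111111101011101

Expand each hex digit to 4 bits: 1=0001 B=1011 7=0111 F=1111 5=0101 D=1101.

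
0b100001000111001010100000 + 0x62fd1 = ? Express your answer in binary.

0b100010101010001001110001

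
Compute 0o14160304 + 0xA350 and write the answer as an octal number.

0xA350 = 0o121520 in octal.
Add column by column in base 8, right to left:
  4+0 = 4
  0+2 = 2
  3+5 = 0 carry 1
  0+1+1 = 2
  6+2 = 0 carry 1
  1+1+1 = 3
  4+0 = 4
  1+0 = 1

0o14302024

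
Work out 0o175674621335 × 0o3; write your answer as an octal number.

Multiply each base-8 digit by 3, carrying:
  5×3 = 15 → write 7 carry 1
  3×3+1 = 10 → write 2 carry 1
  3×3+1 = 10 → write 2 carry 1
  1×3+1 = 4 → write 4
  2×3 = 6 → write 6
  6×3 = 18 → write 2 carry 2
  4×3+2 = 14 → write 6 carry 1
  7×3+1 = 22 → write 6 carry 2
  6×3+2 = 20 → write 4 carry 2
  5×3+2 = 17 → write 1 carry 2
  7×3+2 = 23 → write 7 carry 2
  1×3+2 = 5 → write 5

0o571466264227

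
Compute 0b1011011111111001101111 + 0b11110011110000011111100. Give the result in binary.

Add column by column in base 2, right to left:
  1+0 = 1
  1+0 = 1
  1+1 = 0 carry 1
  1+1+1 = 1 carry 1
  0+1+1 = 0 carry 1
  1+1+1 = 1 carry 1
  1+1+1 = 1 carry 1
  0+1+1 = 0 carry 1
  0+0+1 = 1
  1+0 = 1
  1+0 = 1
  1+0 = 1
  1+0 = 1
  1+1 = 0 carry 1
  1+1+1 = 1 carry 1
  1+1+1 = 1 carry 1
  1+1+1 = 1 carry 1
  0+0+1 = 1
  1+0 = 1
  1+1 = 0 carry 1
  0+1+1 = 0 carry 1
  1+1+1 = 1 carry 1
  0+1+1 = 0 carry 1
  final carry 1

0b101001111101111101101011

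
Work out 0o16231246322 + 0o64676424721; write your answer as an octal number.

Add column by column in base 8, right to left:
  2+1 = 3
  2+2 = 4
  3+7 = 2 carry 1
  6+4+1 = 3 carry 1
  4+2+1 = 7
  2+4 = 6
  1+6 = 7
  3+7 = 2 carry 1
  2+6+1 = 1 carry 1
  6+4+1 = 3 carry 1
  1+6+1 = 0 carry 1
  final carry 1

0o103127673243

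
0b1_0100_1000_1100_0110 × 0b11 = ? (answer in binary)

0b111101101001010010

Multiply each base-2 digit by 3, carrying:
  0×3 = 0 → write 0
  1×3 = 3 → write 1 carry 1
  1×3+1 = 4 → write 0 carry 2
  0×3+2 = 2 → write 0 carry 1
  0×3+1 = 1 → write 1
  0×3 = 0 → write 0
  1×3 = 3 → write 1 carry 1
  1×3+1 = 4 → write 0 carry 2
  0×3+2 = 2 → write 0 carry 1
  0×3+1 = 1 → write 1
  0×3 = 0 → write 0
  1×3 = 3 → write 1 carry 1
  0×3+1 = 1 → write 1
  0×3 = 0 → write 0
  1×3 = 3 → write 1 carry 1
  0×3+1 = 1 → write 1
  1×3 = 3 → write 1 carry 1
  remaining carry: 1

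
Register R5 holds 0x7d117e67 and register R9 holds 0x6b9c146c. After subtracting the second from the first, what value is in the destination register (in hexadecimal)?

Subtract column by column in base 16:
  7-c → b (borrow)
  6-6-1 → f (borrow)
  e-4-1 → 9
  7-1 → 6
  1-c → 5 (borrow)
  1-9-1 → 7 (borrow)
  d-b-1 → 1
  7-6 → 1

0x117569fb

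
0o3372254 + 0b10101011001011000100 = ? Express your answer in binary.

0b110001010011101110000

0o3372254 = 0b11011111010010101100 in binary.
Add column by column in base 2, right to left:
  0+0 = 0
  0+0 = 0
  1+1 = 0 carry 1
  1+0+1 = 0 carry 1
  0+0+1 = 1
  1+0 = 1
  0+1 = 1
  1+1 = 0 carry 1
  0+0+1 = 1
  0+1 = 1
  1+0 = 1
  0+0 = 0
  1+1 = 0 carry 1
  1+1+1 = 1 carry 1
  1+0+1 = 0 carry 1
  1+1+1 = 1 carry 1
  1+0+1 = 0 carry 1
  0+1+1 = 0 carry 1
  1+0+1 = 0 carry 1
  1+1+1 = 1 carry 1
  final carry 1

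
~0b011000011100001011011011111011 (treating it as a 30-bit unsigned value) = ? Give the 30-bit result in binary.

0b100111100011110100100100000100

Invert each bit: 011000011100001011011011111011 → 100111100011110100100100000100.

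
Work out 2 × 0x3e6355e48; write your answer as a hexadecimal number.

0x7cc6abc90

Multiply each base-16 digit by 2, carrying:
  8×2 = 16 → write 0 carry 1
  4×2+1 = 9 → write 9
  e×2 = 28 → write c carry 1
  5×2+1 = 11 → write b
  5×2 = 10 → write a
  3×2 = 6 → write 6
  6×2 = 12 → write c
  e×2 = 28 → write c carry 1
  3×2+1 = 7 → write 7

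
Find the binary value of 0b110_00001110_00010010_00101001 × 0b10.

Multiply each base-2 digit by 2, carrying:
  1×2 = 2 → write 0 carry 1
  0×2+1 = 1 → write 1
  0×2 = 0 → write 0
  1×2 = 2 → write 0 carry 1
  0×2+1 = 1 → write 1
  1×2 = 2 → write 0 carry 1
  0×2+1 = 1 → write 1
  0×2 = 0 → write 0
  0×2 = 0 → write 0
  1×2 = 2 → write 0 carry 1
  0×2+1 = 1 → write 1
  0×2 = 0 → write 0
  1×2 = 2 → write 0 carry 1
  0×2+1 = 1 → write 1
  0×2 = 0 → write 0
  0×2 = 0 → write 0
  0×2 = 0 → write 0
  1×2 = 2 → write 0 carry 1
  1×2+1 = 3 → write 1 carry 1
  1×2+1 = 3 → write 1 carry 1
  0×2+1 = 1 → write 1
  0×2 = 0 → write 0
  0×2 = 0 → write 0
  0×2 = 0 → write 0
  0×2 = 0 → write 0
  1×2 = 2 → write 0 carry 1
  1×2+1 = 3 → write 1 carry 1
  remaining carry: 1

0b1100000111000010010001010010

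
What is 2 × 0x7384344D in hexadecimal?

0xE708689A

Multiply each base-16 digit by 2, carrying:
  D×2 = 26 → write A carry 1
  4×2+1 = 9 → write 9
  4×2 = 8 → write 8
  3×2 = 6 → write 6
  4×2 = 8 → write 8
  8×2 = 16 → write 0 carry 1
  3×2+1 = 7 → write 7
  7×2 = 14 → write E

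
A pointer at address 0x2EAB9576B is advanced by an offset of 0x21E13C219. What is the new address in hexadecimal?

Add column by column in base 16, right to left:
  B+9 = 4 carry 1
  6+1+1 = 8
  7+2 = 9
  5+C = 1 carry 1
  9+3+1 = D
  B+1 = C
  A+E = 8 carry 1
  E+1+1 = 0 carry 1
  2+2+1 = 5

0x508CD1984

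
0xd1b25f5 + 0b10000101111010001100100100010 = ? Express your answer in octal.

0xd1b25f5 = 0o1506622765 in octal.
0b10000101111010001100100100010 = 0o2057214442 in octal.
Add column by column in base 8, right to left:
  5+2 = 7
  6+4 = 2 carry 1
  7+4+1 = 4 carry 1
  2+4+1 = 7
  2+1 = 3
  6+2 = 0 carry 1
  6+7+1 = 6 carry 1
  0+5+1 = 6
  5+0 = 5
  1+2 = 3

0o3566037427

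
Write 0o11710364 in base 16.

0x2790F4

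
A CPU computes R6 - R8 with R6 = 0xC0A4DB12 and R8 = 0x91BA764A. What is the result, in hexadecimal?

0x2EEA64C8

Subtract column by column in base 16:
  2-A → 8 (borrow)
  1-4-1 → C (borrow)
  B-6-1 → 4
  D-7 → 6
  4-A → A (borrow)
  A-B-1 → E (borrow)
  0-1-1 → E (borrow)
  C-9-1 → 2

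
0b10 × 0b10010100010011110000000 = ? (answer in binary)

Multiply each base-2 digit by 2, carrying:
  0×2 = 0 → write 0
  0×2 = 0 → write 0
  0×2 = 0 → write 0
  0×2 = 0 → write 0
  0×2 = 0 → write 0
  0×2 = 0 → write 0
  0×2 = 0 → write 0
  1×2 = 2 → write 0 carry 1
  1×2+1 = 3 → write 1 carry 1
  1×2+1 = 3 → write 1 carry 1
  1×2+1 = 3 → write 1 carry 1
  0×2+1 = 1 → write 1
  0×2 = 0 → write 0
  1×2 = 2 → write 0 carry 1
  0×2+1 = 1 → write 1
  0×2 = 0 → write 0
  0×2 = 0 → write 0
  1×2 = 2 → write 0 carry 1
  0×2+1 = 1 → write 1
  1×2 = 2 → write 0 carry 1
  0×2+1 = 1 → write 1
  0×2 = 0 → write 0
  1×2 = 2 → write 0 carry 1
  remaining carry: 1

0b100101000100111100000000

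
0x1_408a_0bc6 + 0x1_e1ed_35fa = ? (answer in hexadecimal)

Add column by column in base 16, right to left:
  6+a = 0 carry 1
  c+f+1 = c carry 1
  b+5+1 = 1 carry 1
  0+3+1 = 4
  a+d = 7 carry 1
  8+e+1 = 7 carry 1
  0+1+1 = 2
  4+e = 2 carry 1
  1+1+1 = 3

0x3227741c0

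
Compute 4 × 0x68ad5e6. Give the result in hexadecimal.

0x1a2b5798

Multiply each base-16 digit by 4, carrying:
  6×4 = 24 → write 8 carry 1
  e×4+1 = 57 → write 9 carry 3
  5×4+3 = 23 → write 7 carry 1
  d×4+1 = 53 → write 5 carry 3
  a×4+3 = 43 → write b carry 2
  8×4+2 = 34 → write 2 carry 2
  6×4+2 = 26 → write a carry 1
  remaining carry: 1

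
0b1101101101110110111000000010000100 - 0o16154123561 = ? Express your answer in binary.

0o16154123561 = 0b1110001101100001010011101110001 in binary.
Subtract column by column in base 2:
  0-1 → 1 (borrow)
  0-0-1 → 1 (borrow)
  1-0-1 → 0
  0-0 → 0
  0-1 → 1 (borrow)
  0-1-1 → 0 (borrow)
  0-1-1 → 0 (borrow)
  1-0-1 → 0
  0-1 → 1 (borrow)
  0-1-1 → 0 (borrow)
  0-1-1 → 0 (borrow)
  0-0-1 → 1 (borrow)
  0-0-1 → 1 (borrow)
  0-1-1 → 0 (borrow)
  0-0-1 → 1 (borrow)
  1-1-1 → 1 (borrow)
  1-0-1 → 0
  1-0 → 1
  0-0 → 0
  1-0 → 1
  1-1 → 0
  0-1 → 1 (borrow)
  1-0-1 → 0
  1-1 → 0
  1-1 → 0
  0-0 → 0
  1-0 → 1
  1-0 → 1
  0-1 → 1 (borrow)
  1-1-1 → 1 (borrow)
  1-1-1 → 1 (borrow)
  0-0-1 → 1 (borrow)
  1-0-1 → 0
  1-0 → 1

0b1011111100001010101101100100010011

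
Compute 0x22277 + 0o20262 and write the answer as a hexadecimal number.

0x24329

0o20262 = 0x20B2 in hexadecimal.
Add column by column in base 16, right to left:
  7+2 = 9
  7+B = 2 carry 1
  2+0+1 = 3
  2+2 = 4
  2+0 = 2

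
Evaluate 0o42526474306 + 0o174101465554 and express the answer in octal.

Add column by column in base 8, right to left:
  6+4 = 2 carry 1
  0+5+1 = 6
  3+5 = 0 carry 1
  4+5+1 = 2 carry 1
  7+6+1 = 6 carry 1
  4+4+1 = 1 carry 1
  6+1+1 = 0 carry 1
  2+0+1 = 3
  5+1 = 6
  2+4 = 6
  4+7 = 3 carry 1
  0+1+1 = 2

0o236630162062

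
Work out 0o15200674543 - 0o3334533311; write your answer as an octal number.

0o11644141232

Subtract column by column in base 8:
  3-1 → 2
  4-1 → 3
  5-3 → 2
  4-3 → 1
  7-3 → 4
  6-5 → 1
  0-4 → 4 (borrow)
  0-3-1 → 4 (borrow)
  2-3-1 → 6 (borrow)
  5-3-1 → 1
  1-0 → 1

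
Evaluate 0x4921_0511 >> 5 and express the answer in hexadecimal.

5 bits is not a whole number of base-16 digits; in binary: 1001001001000010000010100010001 >> 5 = 10010010010000100000101000.

0x2490828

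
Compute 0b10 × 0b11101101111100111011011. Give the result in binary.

0b111011011111001110110110

Multiply each base-2 digit by 2, carrying:
  1×2 = 2 → write 0 carry 1
  1×2+1 = 3 → write 1 carry 1
  0×2+1 = 1 → write 1
  1×2 = 2 → write 0 carry 1
  1×2+1 = 3 → write 1 carry 1
  0×2+1 = 1 → write 1
  1×2 = 2 → write 0 carry 1
  1×2+1 = 3 → write 1 carry 1
  1×2+1 = 3 → write 1 carry 1
  0×2+1 = 1 → write 1
  0×2 = 0 → write 0
  1×2 = 2 → write 0 carry 1
  1×2+1 = 3 → write 1 carry 1
  1×2+1 = 3 → write 1 carry 1
  1×2+1 = 3 → write 1 carry 1
  1×2+1 = 3 → write 1 carry 1
  0×2+1 = 1 → write 1
  1×2 = 2 → write 0 carry 1
  1×2+1 = 3 → write 1 carry 1
  0×2+1 = 1 → write 1
  1×2 = 2 → write 0 carry 1
  1×2+1 = 3 → write 1 carry 1
  1×2+1 = 3 → write 1 carry 1
  remaining carry: 1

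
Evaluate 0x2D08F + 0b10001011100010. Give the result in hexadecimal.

0x2F371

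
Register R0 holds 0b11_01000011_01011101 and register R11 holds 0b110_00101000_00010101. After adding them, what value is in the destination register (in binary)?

0b10010110101101110010

Add column by column in base 2, right to left:
  1+1 = 0 carry 1
  0+0+1 = 1
  1+1 = 0 carry 1
  1+0+1 = 0 carry 1
  1+1+1 = 1 carry 1
  0+0+1 = 1
  1+0 = 1
  0+0 = 0
  1+0 = 1
  1+0 = 1
  0+0 = 0
  0+1 = 1
  0+0 = 0
  0+1 = 1
  1+0 = 1
  0+0 = 0
  1+0 = 1
  1+1 = 0 carry 1
  0+1+1 = 0 carry 1
  final carry 1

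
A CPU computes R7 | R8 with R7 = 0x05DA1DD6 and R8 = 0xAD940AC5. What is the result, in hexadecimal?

OR each hex digit independently (no carries):
  0|A=A, 5|D=D, D|9=D, A|4=E, 1|0=1, D|A=F, D|C=D, 6|5=7

0xADDE1FD7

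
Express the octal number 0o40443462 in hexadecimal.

0x824732

Each octal digit is 3 bits: 4=100 0=000 4=100 4=100 3=011 4=100 6=110 2=010.
Group the bits into nibbles: 1000 0010 0100 0111 0011 0010 → 824732.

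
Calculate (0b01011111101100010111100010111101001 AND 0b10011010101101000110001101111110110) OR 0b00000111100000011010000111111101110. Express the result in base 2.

0b11111101100011110000111111101110

0b01011111101100010111100010111101001 AND 0b10011010101101000110001101111110110 = 0b00011010101100000110000000111100000.
Then OR with 0b00000111100000011010000111111101110.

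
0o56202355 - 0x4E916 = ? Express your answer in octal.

0o55015727

0x4E916 = 0o1164426 in octal.
Subtract column by column in base 8:
  5-6 → 7 (borrow)
  5-2-1 → 2
  3-4 → 7 (borrow)
  2-4-1 → 5 (borrow)
  0-6-1 → 1 (borrow)
  2-1-1 → 0
  6-1 → 5
  5-0 → 5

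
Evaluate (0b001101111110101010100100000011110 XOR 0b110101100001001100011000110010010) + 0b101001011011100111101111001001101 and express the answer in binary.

0b1100001111011001110101011111011001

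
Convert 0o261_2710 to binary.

0b10110001010111001000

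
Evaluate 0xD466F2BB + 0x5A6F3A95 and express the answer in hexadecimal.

0x12ED62D50

Add column by column in base 16, right to left:
  B+5 = 0 carry 1
  B+9+1 = 5 carry 1
  2+A+1 = D
  F+3 = 2 carry 1
  6+F+1 = 6 carry 1
  6+6+1 = D
  4+A = E
  D+5 = 2 carry 1
  final carry 1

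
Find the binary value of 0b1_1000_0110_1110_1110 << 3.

Left shift by 3: append 3 zero bits.

0b11000011011101110000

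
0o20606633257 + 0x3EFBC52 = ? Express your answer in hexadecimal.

0x8A0AF301

0o20606633257 = 0x861B36AF in hexadecimal.
Add column by column in base 16, right to left:
  F+2 = 1 carry 1
  A+5+1 = 0 carry 1
  6+C+1 = 3 carry 1
  3+B+1 = F
  B+F = A carry 1
  1+E+1 = 0 carry 1
  6+3+1 = A
  8+0 = 8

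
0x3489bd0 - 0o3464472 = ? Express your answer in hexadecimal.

0o3464472 = 0xe693a in hexadecimal.
Subtract column by column in base 16:
  0-a → 6 (borrow)
  d-3-1 → 9
  b-9 → 2
  9-6 → 3
  8-e → a (borrow)
  4-0-1 → 3
  3-0 → 3

0x33a3296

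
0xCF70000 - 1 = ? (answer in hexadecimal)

The trailing 4 digits are 0, so subtracting 1 borrows through: they become F and the next digit up decrements.

0xCF6FFFF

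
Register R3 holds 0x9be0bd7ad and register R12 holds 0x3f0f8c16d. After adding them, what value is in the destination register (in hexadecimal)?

Add column by column in base 16, right to left:
  d+d = a carry 1
  a+6+1 = 1 carry 1
  7+1+1 = 9
  d+c = 9 carry 1
  b+8+1 = 4 carry 1
  0+f+1 = 0 carry 1
  e+0+1 = f
  b+f = a carry 1
  9+3+1 = d

0xdaf04991a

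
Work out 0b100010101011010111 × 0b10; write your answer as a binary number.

Multiply each base-2 digit by 2, carrying:
  1×2 = 2 → write 0 carry 1
  1×2+1 = 3 → write 1 carry 1
  1×2+1 = 3 → write 1 carry 1
  0×2+1 = 1 → write 1
  1×2 = 2 → write 0 carry 1
  0×2+1 = 1 → write 1
  1×2 = 2 → write 0 carry 1
  1×2+1 = 3 → write 1 carry 1
  0×2+1 = 1 → write 1
  1×2 = 2 → write 0 carry 1
  0×2+1 = 1 → write 1
  1×2 = 2 → write 0 carry 1
  0×2+1 = 1 → write 1
  1×2 = 2 → write 0 carry 1
  0×2+1 = 1 → write 1
  0×2 = 0 → write 0
  0×2 = 0 → write 0
  1×2 = 2 → write 0 carry 1
  remaining carry: 1

0b1000101010110101110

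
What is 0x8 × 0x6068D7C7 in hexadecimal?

0x30346BE38

Multiply each base-16 digit by 8, carrying:
  7×8 = 56 → write 8 carry 3
  C×8+3 = 99 → write 3 carry 6
  7×8+6 = 62 → write E carry 3
  D×8+3 = 107 → write B carry 6
  8×8+6 = 70 → write 6 carry 4
  6×8+4 = 52 → write 4 carry 3
  0×8+3 = 3 → write 3
  6×8 = 48 → write 0 carry 3
  remaining carry: 3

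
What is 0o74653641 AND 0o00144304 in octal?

AND each oct digit independently (no carries):
  7&0=0, 4&0=0, 6&1=0, 5&4=4, 3&4=0, 6&3=2, 4&0=0, 1&4=0

0o00040200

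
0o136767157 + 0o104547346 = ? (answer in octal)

0o243536525

Add column by column in base 8, right to left:
  7+6 = 5 carry 1
  5+4+1 = 2 carry 1
  1+3+1 = 5
  7+7 = 6 carry 1
  6+4+1 = 3 carry 1
  7+5+1 = 5 carry 1
  6+4+1 = 3 carry 1
  3+0+1 = 4
  1+1 = 2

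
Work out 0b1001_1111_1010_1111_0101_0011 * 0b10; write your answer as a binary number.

0b1001111110101111010100110

Multiply each base-2 digit by 2, carrying:
  1×2 = 2 → write 0 carry 1
  1×2+1 = 3 → write 1 carry 1
  0×2+1 = 1 → write 1
  0×2 = 0 → write 0
  1×2 = 2 → write 0 carry 1
  0×2+1 = 1 → write 1
  1×2 = 2 → write 0 carry 1
  0×2+1 = 1 → write 1
  1×2 = 2 → write 0 carry 1
  1×2+1 = 3 → write 1 carry 1
  1×2+1 = 3 → write 1 carry 1
  1×2+1 = 3 → write 1 carry 1
  0×2+1 = 1 → write 1
  1×2 = 2 → write 0 carry 1
  0×2+1 = 1 → write 1
  1×2 = 2 → write 0 carry 1
  1×2+1 = 3 → write 1 carry 1
  1×2+1 = 3 → write 1 carry 1
  1×2+1 = 3 → write 1 carry 1
  1×2+1 = 3 → write 1 carry 1
  1×2+1 = 3 → write 1 carry 1
  0×2+1 = 1 → write 1
  0×2 = 0 → write 0
  1×2 = 2 → write 0 carry 1
  remaining carry: 1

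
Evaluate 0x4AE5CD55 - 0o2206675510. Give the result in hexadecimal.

0x38CA520D

0o2206675510 = 0x121B7B48 in hexadecimal.
Subtract column by column in base 16:
  5-8 → D (borrow)
  5-4-1 → 0
  D-B → 2
  C-7 → 5
  5-B → A (borrow)
  E-1-1 → C
  A-2 → 8
  4-1 → 3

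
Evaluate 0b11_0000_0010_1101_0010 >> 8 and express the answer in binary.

Right shift by 8: drop the 8 least-significant bits.

0b1100000010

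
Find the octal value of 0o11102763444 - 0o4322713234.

0o4560050210

Subtract column by column in base 8:
  4-4 → 0
  4-3 → 1
  4-2 → 2
  3-3 → 0
  6-1 → 5
  7-7 → 0
  2-2 → 0
  0-2 → 6 (borrow)
  1-3-1 → 5 (borrow)
  1-4-1 → 4 (borrow)
  1-0-1 → 0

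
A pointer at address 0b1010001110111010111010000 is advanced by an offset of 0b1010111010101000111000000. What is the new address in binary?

Add column by column in base 2, right to left:
  0+0 = 0
  0+0 = 0
  0+0 = 0
  0+0 = 0
  1+0 = 1
  0+0 = 0
  1+1 = 0 carry 1
  1+1+1 = 1 carry 1
  1+1+1 = 1 carry 1
  0+0+1 = 1
  1+0 = 1
  0+0 = 0
  1+1 = 0 carry 1
  1+0+1 = 0 carry 1
  1+1+1 = 1 carry 1
  0+0+1 = 1
  1+1 = 0 carry 1
  1+0+1 = 0 carry 1
  1+1+1 = 1 carry 1
  0+1+1 = 0 carry 1
  0+1+1 = 0 carry 1
  0+0+1 = 1
  1+1 = 0 carry 1
  0+0+1 = 1
  1+1 = 0 carry 1
  final carry 1

0b10101001001100011110010000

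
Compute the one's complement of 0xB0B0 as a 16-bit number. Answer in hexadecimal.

0x4F4F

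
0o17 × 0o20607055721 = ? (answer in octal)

Multiply each base-8 digit by 15, carrying:
  1×15 = 15 → write 7 carry 1
  2×15+1 = 31 → write 7 carry 3
  7×15+3 = 108 → write 4 carry 13
  5×15+13 = 88 → write 0 carry 11
  5×15+11 = 86 → write 6 carry 10
  0×15+10 = 10 → write 2 carry 1
  7×15+1 = 106 → write 2 carry 13
  0×15+13 = 13 → write 5 carry 1
  6×15+1 = 91 → write 3 carry 11
  0×15+11 = 11 → write 3 carry 1
  2×15+1 = 31 → write 7 carry 3
  remaining carry: 3

0o373352260477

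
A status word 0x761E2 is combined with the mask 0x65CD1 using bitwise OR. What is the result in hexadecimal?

0x77DF3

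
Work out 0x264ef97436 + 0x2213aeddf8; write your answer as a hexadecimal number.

Add column by column in base 16, right to left:
  6+8 = e
  3+f = 2 carry 1
  4+d+1 = 2 carry 1
  7+d+1 = 5 carry 1
  9+e+1 = 8 carry 1
  f+a+1 = a carry 1
  e+3+1 = 2 carry 1
  4+1+1 = 6
  6+2 = 8
  2+2 = 4

0x4862a8522e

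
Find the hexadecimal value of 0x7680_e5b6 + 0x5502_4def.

Add column by column in base 16, right to left:
  6+f = 5 carry 1
  b+e+1 = a carry 1
  5+d+1 = 3 carry 1
  e+4+1 = 3 carry 1
  0+2+1 = 3
  8+0 = 8
  6+5 = b
  7+5 = c

0xcb8333a5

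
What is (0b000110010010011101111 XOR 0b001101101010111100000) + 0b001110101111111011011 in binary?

0b11010101000011101010

First 0b000110010010011101111 XOR 0b001101101010111100000 = 0b001011111000100001111.
Add column by column in base 2, right to left:
  1+1 = 0 carry 1
  1+1+1 = 1 carry 1
  1+0+1 = 0 carry 1
  1+1+1 = 1 carry 1
  0+1+1 = 0 carry 1
  0+0+1 = 1
  0+1 = 1
  0+1 = 1
  1+1 = 0 carry 1
  0+1+1 = 0 carry 1
  0+1+1 = 0 carry 1
  0+1+1 = 0 carry 1
  1+1+1 = 1 carry 1
  1+0+1 = 0 carry 1
  1+1+1 = 1 carry 1
  1+0+1 = 0 carry 1
  1+1+1 = 1 carry 1
  0+1+1 = 0 carry 1
  1+1+1 = 1 carry 1
  final carry 1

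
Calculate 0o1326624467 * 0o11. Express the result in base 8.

0o14615071357

Multiply each base-8 digit by 9, carrying:
  7×9 = 63 → write 7 carry 7
  6×9+7 = 61 → write 5 carry 7
  4×9+7 = 43 → write 3 carry 5
  4×9+5 = 41 → write 1 carry 5
  2×9+5 = 23 → write 7 carry 2
  6×9+2 = 56 → write 0 carry 7
  6×9+7 = 61 → write 5 carry 7
  2×9+7 = 25 → write 1 carry 3
  3×9+3 = 30 → write 6 carry 3
  1×9+3 = 12 → write 4 carry 1
  remaining carry: 1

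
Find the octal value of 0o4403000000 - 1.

The trailing 6 digits are 0, so subtracting 1 borrows through: they become 7 and the next digit up decrements.

0o4402777777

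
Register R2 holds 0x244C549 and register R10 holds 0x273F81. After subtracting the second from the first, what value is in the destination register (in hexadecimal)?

0x21D85C8

Subtract column by column in base 16:
  9-1 → 8
  4-8 → C (borrow)
  5-F-1 → 5 (borrow)
  C-3-1 → 8
  4-7 → D (borrow)
  4-2-1 → 1
  2-0 → 2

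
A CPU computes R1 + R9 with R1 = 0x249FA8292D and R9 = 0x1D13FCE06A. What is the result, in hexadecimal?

Add column by column in base 16, right to left:
  D+A = 7 carry 1
  2+6+1 = 9
  9+0 = 9
  2+E = 0 carry 1
  8+C+1 = 5 carry 1
  A+F+1 = A carry 1
  F+3+1 = 3 carry 1
  9+1+1 = B
  4+D = 1 carry 1
  2+1+1 = 4

0x41B3A50997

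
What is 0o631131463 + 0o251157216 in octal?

Add column by column in base 8, right to left:
  3+6 = 1 carry 1
  6+1+1 = 0 carry 1
  4+2+1 = 7
  1+7 = 0 carry 1
  3+5+1 = 1 carry 1
  1+1+1 = 3
  1+1 = 2
  3+5 = 0 carry 1
  6+2+1 = 1 carry 1
  final carry 1

0o1102310701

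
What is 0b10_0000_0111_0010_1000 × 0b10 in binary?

0b1000000111001010000

Multiply each base-2 digit by 2, carrying:
  0×2 = 0 → write 0
  0×2 = 0 → write 0
  0×2 = 0 → write 0
  1×2 = 2 → write 0 carry 1
  0×2+1 = 1 → write 1
  1×2 = 2 → write 0 carry 1
  0×2+1 = 1 → write 1
  0×2 = 0 → write 0
  1×2 = 2 → write 0 carry 1
  1×2+1 = 3 → write 1 carry 1
  1×2+1 = 3 → write 1 carry 1
  0×2+1 = 1 → write 1
  0×2 = 0 → write 0
  0×2 = 0 → write 0
  0×2 = 0 → write 0
  0×2 = 0 → write 0
  0×2 = 0 → write 0
  1×2 = 2 → write 0 carry 1
  remaining carry: 1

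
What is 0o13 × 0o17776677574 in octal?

0o257763475124

Multiply each base-8 digit by 11, carrying:
  4×11 = 44 → write 4 carry 5
  7×11+5 = 82 → write 2 carry 10
  5×11+10 = 65 → write 1 carry 8
  7×11+8 = 85 → write 5 carry 10
  7×11+10 = 87 → write 7 carry 10
  6×11+10 = 76 → write 4 carry 9
  6×11+9 = 75 → write 3 carry 9
  7×11+9 = 86 → write 6 carry 10
  7×11+10 = 87 → write 7 carry 10
  7×11+10 = 87 → write 7 carry 10
  1×11+10 = 21 → write 5 carry 2
  remaining carry: 2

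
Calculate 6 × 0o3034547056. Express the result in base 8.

0o22254152424

Multiply each base-8 digit by 6, carrying:
  6×6 = 36 → write 4 carry 4
  5×6+4 = 34 → write 2 carry 4
  0×6+4 = 4 → write 4
  7×6 = 42 → write 2 carry 5
  4×6+5 = 29 → write 5 carry 3
  5×6+3 = 33 → write 1 carry 4
  4×6+4 = 28 → write 4 carry 3
  3×6+3 = 21 → write 5 carry 2
  0×6+2 = 2 → write 2
  3×6 = 18 → write 2 carry 2
  remaining carry: 2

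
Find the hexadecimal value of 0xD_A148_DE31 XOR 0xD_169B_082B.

XOR each hex digit independently (no carries):
  D^D=0, A^1=B, 1^6=7, 4^9=D, 8^B=3, D^0=D, E^8=6, 3^2=1, 1^B=A

0x0B7D3D61A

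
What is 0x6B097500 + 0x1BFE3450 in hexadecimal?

Add column by column in base 16, right to left:
  0+0 = 0
  0+5 = 5
  5+4 = 9
  7+3 = A
  9+E = 7 carry 1
  0+F+1 = 0 carry 1
  B+B+1 = 7 carry 1
  6+1+1 = 8

0x8707A950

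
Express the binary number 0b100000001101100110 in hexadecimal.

0x20366

Group the bits into nibbles: 0010 0000 0011 0110 0110 → 20366.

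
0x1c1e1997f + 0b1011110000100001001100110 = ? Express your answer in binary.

0x1c1e1997f = 0b111000001111000011001100101111111 in binary.
Add column by column in base 2, right to left:
  1+0 = 1
  1+1 = 0 carry 1
  1+1+1 = 1 carry 1
  1+0+1 = 0 carry 1
  1+0+1 = 0 carry 1
  1+1+1 = 1 carry 1
  1+1+1 = 1 carry 1
  0+0+1 = 1
  1+0 = 1
  0+1 = 1
  0+0 = 0
  1+0 = 1
  1+0 = 1
  0+0 = 0
  0+1 = 1
  1+0 = 1
  1+0 = 1
  0+0 = 0
  0+0 = 0
  0+1 = 1
  0+1 = 1
  1+1 = 0 carry 1
  1+1+1 = 1 carry 1
  1+0+1 = 0 carry 1
  1+1+1 = 1 carry 1
  0+0+1 = 1
  0+0 = 0
  0+0 = 0
  0+0 = 0
  0+0 = 0
  1+0 = 1
  1+0 = 1
  1+0 = 1

0b111000011010110011101101111100101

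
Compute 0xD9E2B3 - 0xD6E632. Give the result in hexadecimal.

0x2FC81

Subtract column by column in base 16:
  3-2 → 1
  B-3 → 8
  2-6 → C (borrow)
  E-E-1 → F (borrow)
  9-6-1 → 2
  D-D → 0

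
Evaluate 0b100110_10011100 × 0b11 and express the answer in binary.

0b111001111010100

Multiply each base-2 digit by 3, carrying:
  0×3 = 0 → write 0
  0×3 = 0 → write 0
  1×3 = 3 → write 1 carry 1
  1×3+1 = 4 → write 0 carry 2
  1×3+2 = 5 → write 1 carry 2
  0×3+2 = 2 → write 0 carry 1
  0×3+1 = 1 → write 1
  1×3 = 3 → write 1 carry 1
  0×3+1 = 1 → write 1
  1×3 = 3 → write 1 carry 1
  1×3+1 = 4 → write 0 carry 2
  0×3+2 = 2 → write 0 carry 1
  0×3+1 = 1 → write 1
  1×3 = 3 → write 1 carry 1
  remaining carry: 1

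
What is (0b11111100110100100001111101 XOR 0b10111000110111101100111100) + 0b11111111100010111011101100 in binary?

First 0b11111100110100100001111101 XOR 0b10111000110111101100111100 = 0b01000100000011001101000001.
Add column by column in base 2, right to left:
  1+0 = 1
  0+0 = 0
  0+1 = 1
  0+1 = 1
  0+0 = 0
  0+1 = 1
  1+1 = 0 carry 1
  0+1+1 = 0 carry 1
  1+0+1 = 0 carry 1
  1+1+1 = 1 carry 1
  0+1+1 = 0 carry 1
  0+1+1 = 0 carry 1
  1+0+1 = 0 carry 1
  1+1+1 = 1 carry 1
  0+0+1 = 1
  0+0 = 0
  0+0 = 0
  0+1 = 1
  0+1 = 1
  0+1 = 1
  1+1 = 0 carry 1
  0+1+1 = 0 carry 1
  0+1+1 = 0 carry 1
  0+1+1 = 0 carry 1
  1+1+1 = 1 carry 1
  0+1+1 = 0 carry 1
  final carry 1

0b101000011100110001000101101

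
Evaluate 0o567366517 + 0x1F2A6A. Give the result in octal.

0x1F2A6A = 0o7625152 in octal.
Add column by column in base 8, right to left:
  7+2 = 1 carry 1
  1+5+1 = 7
  5+1 = 6
  6+5 = 3 carry 1
  6+2+1 = 1 carry 1
  3+6+1 = 2 carry 1
  7+7+1 = 7 carry 1
  6+0+1 = 7
  5+0 = 5

0o577213671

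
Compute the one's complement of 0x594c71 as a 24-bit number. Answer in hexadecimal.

0xa6b38e

Each hex digit d becomes f−d:
  5→a, 9→6, 4→b, c→3, 7→8, 1→e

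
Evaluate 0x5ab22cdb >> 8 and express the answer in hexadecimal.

0x5ab22c

Shifting right by 8 bits = 2 hex digits: drop the last 2.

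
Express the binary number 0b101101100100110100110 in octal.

0o5544646

Group the bits in threes: 101 101 100 100 110 100 110 → 5544646.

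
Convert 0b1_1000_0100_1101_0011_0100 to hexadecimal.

Group the bits into nibbles: 0001 1000 0100 1101 0011 0100 → 184d34.

0x184d34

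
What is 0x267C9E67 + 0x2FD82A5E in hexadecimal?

0x5654C8C5

Add column by column in base 16, right to left:
  7+E = 5 carry 1
  6+5+1 = C
  E+A = 8 carry 1
  9+2+1 = C
  C+8 = 4 carry 1
  7+D+1 = 5 carry 1
  6+F+1 = 6 carry 1
  2+2+1 = 5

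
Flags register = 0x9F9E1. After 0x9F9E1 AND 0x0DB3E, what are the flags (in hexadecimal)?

0x0D920

AND each hex digit independently (no carries):
  9&0=0, F&D=D, 9&B=9, E&3=2, 1&E=0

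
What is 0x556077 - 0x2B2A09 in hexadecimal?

0x2A366E

Subtract column by column in base 16:
  7-9 → E (borrow)
  7-0-1 → 6
  0-A → 6 (borrow)
  6-2-1 → 3
  5-B → A (borrow)
  5-2-1 → 2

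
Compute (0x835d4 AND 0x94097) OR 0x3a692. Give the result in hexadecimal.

0xba696

0x835d4 AND 0x94097 = 0x80094.
Then OR with 0x3a692.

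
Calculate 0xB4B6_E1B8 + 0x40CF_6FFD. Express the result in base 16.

Add column by column in base 16, right to left:
  8+D = 5 carry 1
  B+F+1 = B carry 1
  1+F+1 = 1 carry 1
  E+6+1 = 5 carry 1
  6+F+1 = 6 carry 1
  B+C+1 = 8 carry 1
  4+0+1 = 5
  B+4 = F

0xF58651B5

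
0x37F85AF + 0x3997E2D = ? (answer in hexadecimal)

0x71903DC

Add column by column in base 16, right to left:
  F+D = C carry 1
  A+2+1 = D
  5+E = 3 carry 1
  8+7+1 = 0 carry 1
  F+9+1 = 9 carry 1
  7+9+1 = 1 carry 1
  3+3+1 = 7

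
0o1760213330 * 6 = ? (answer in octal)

Multiply each base-8 digit by 6, carrying:
  0×6 = 0 → write 0
  3×6 = 18 → write 2 carry 2
  3×6+2 = 20 → write 4 carry 2
  3×6+2 = 20 → write 4 carry 2
  1×6+2 = 8 → write 0 carry 1
  2×6+1 = 13 → write 5 carry 1
  0×6+1 = 1 → write 1
  6×6 = 36 → write 4 carry 4
  7×6+4 = 46 → write 6 carry 5
  1×6+5 = 11 → write 3 carry 1
  remaining carry: 1

0o13641504420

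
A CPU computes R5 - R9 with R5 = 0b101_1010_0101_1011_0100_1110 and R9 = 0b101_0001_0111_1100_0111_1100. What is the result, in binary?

0b10001101111011010010

Subtract column by column in base 2:
  0-0 → 0
  1-0 → 1
  1-1 → 0
  1-1 → 0
  0-1 → 1 (borrow)
  0-1-1 → 0 (borrow)
  1-1-1 → 1 (borrow)
  0-0-1 → 1 (borrow)
  1-0-1 → 0
  1-0 → 1
  0-1 → 1 (borrow)
  1-1-1 → 1 (borrow)
  1-1-1 → 1 (borrow)
  0-1-1 → 0 (borrow)
  1-1-1 → 1 (borrow)
  0-0-1 → 1 (borrow)
  0-1-1 → 0 (borrow)
  1-0-1 → 0
  0-0 → 0
  1-0 → 1
  1-1 → 0
  0-0 → 0
  1-1 → 0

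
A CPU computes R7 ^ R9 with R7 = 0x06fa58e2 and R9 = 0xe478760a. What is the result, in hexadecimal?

XOR each hex digit independently (no carries):
  0^e=e, 6^4=2, f^7=8, a^8=2, 5^7=2, 8^6=e, e^0=e, 2^a=8

0xe2822ee8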